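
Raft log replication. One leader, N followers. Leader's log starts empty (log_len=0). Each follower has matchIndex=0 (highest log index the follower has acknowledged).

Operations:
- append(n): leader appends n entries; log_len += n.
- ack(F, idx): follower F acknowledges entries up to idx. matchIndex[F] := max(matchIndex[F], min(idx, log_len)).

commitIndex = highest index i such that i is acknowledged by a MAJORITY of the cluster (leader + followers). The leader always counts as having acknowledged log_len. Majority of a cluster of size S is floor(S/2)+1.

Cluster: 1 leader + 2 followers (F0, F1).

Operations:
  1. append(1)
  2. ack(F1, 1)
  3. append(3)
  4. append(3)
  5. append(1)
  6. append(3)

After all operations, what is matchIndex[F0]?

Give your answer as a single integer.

Op 1: append 1 -> log_len=1
Op 2: F1 acks idx 1 -> match: F0=0 F1=1; commitIndex=1
Op 3: append 3 -> log_len=4
Op 4: append 3 -> log_len=7
Op 5: append 1 -> log_len=8
Op 6: append 3 -> log_len=11

Answer: 0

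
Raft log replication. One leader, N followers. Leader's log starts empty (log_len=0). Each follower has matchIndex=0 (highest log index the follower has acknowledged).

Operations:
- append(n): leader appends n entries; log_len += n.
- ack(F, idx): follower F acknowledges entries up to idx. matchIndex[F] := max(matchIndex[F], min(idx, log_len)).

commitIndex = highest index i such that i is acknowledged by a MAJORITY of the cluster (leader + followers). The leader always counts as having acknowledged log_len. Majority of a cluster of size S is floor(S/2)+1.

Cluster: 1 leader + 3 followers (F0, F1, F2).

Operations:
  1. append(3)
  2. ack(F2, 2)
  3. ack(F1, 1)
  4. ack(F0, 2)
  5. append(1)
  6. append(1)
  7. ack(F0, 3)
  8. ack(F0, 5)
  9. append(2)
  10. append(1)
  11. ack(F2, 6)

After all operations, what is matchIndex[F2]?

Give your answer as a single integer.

Answer: 6

Derivation:
Op 1: append 3 -> log_len=3
Op 2: F2 acks idx 2 -> match: F0=0 F1=0 F2=2; commitIndex=0
Op 3: F1 acks idx 1 -> match: F0=0 F1=1 F2=2; commitIndex=1
Op 4: F0 acks idx 2 -> match: F0=2 F1=1 F2=2; commitIndex=2
Op 5: append 1 -> log_len=4
Op 6: append 1 -> log_len=5
Op 7: F0 acks idx 3 -> match: F0=3 F1=1 F2=2; commitIndex=2
Op 8: F0 acks idx 5 -> match: F0=5 F1=1 F2=2; commitIndex=2
Op 9: append 2 -> log_len=7
Op 10: append 1 -> log_len=8
Op 11: F2 acks idx 6 -> match: F0=5 F1=1 F2=6; commitIndex=5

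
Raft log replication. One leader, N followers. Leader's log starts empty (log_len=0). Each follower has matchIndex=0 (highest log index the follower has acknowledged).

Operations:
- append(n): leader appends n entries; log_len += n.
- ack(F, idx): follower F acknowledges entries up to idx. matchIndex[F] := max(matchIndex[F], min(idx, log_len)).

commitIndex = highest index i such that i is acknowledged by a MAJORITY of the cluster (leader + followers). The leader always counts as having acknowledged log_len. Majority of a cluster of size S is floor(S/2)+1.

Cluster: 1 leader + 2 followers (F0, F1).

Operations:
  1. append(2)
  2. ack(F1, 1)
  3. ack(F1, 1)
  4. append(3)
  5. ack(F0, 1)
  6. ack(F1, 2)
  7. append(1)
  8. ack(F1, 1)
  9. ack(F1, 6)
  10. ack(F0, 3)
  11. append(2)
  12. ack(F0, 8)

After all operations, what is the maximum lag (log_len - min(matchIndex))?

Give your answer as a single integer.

Answer: 2

Derivation:
Op 1: append 2 -> log_len=2
Op 2: F1 acks idx 1 -> match: F0=0 F1=1; commitIndex=1
Op 3: F1 acks idx 1 -> match: F0=0 F1=1; commitIndex=1
Op 4: append 3 -> log_len=5
Op 5: F0 acks idx 1 -> match: F0=1 F1=1; commitIndex=1
Op 6: F1 acks idx 2 -> match: F0=1 F1=2; commitIndex=2
Op 7: append 1 -> log_len=6
Op 8: F1 acks idx 1 -> match: F0=1 F1=2; commitIndex=2
Op 9: F1 acks idx 6 -> match: F0=1 F1=6; commitIndex=6
Op 10: F0 acks idx 3 -> match: F0=3 F1=6; commitIndex=6
Op 11: append 2 -> log_len=8
Op 12: F0 acks idx 8 -> match: F0=8 F1=6; commitIndex=8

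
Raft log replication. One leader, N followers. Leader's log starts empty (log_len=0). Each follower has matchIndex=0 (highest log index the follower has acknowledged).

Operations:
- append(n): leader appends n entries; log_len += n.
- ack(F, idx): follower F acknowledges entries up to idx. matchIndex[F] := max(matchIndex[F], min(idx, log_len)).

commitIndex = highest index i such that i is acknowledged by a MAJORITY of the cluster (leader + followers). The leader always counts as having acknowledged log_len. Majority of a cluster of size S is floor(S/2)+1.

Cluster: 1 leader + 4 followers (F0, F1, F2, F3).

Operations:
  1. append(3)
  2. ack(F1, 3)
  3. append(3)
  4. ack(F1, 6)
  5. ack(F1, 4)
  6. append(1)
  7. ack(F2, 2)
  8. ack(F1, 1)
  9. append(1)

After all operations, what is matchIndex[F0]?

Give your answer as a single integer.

Op 1: append 3 -> log_len=3
Op 2: F1 acks idx 3 -> match: F0=0 F1=3 F2=0 F3=0; commitIndex=0
Op 3: append 3 -> log_len=6
Op 4: F1 acks idx 6 -> match: F0=0 F1=6 F2=0 F3=0; commitIndex=0
Op 5: F1 acks idx 4 -> match: F0=0 F1=6 F2=0 F3=0; commitIndex=0
Op 6: append 1 -> log_len=7
Op 7: F2 acks idx 2 -> match: F0=0 F1=6 F2=2 F3=0; commitIndex=2
Op 8: F1 acks idx 1 -> match: F0=0 F1=6 F2=2 F3=0; commitIndex=2
Op 9: append 1 -> log_len=8

Answer: 0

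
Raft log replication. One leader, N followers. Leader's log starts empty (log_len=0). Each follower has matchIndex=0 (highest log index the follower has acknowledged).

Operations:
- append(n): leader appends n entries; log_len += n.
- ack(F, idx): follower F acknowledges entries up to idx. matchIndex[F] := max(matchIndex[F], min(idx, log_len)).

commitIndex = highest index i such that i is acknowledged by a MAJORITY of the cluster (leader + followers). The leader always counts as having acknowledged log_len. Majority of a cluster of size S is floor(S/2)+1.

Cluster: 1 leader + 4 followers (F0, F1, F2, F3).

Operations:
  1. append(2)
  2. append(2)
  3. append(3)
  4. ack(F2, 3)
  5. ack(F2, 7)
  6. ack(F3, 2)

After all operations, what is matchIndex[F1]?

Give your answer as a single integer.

Answer: 0

Derivation:
Op 1: append 2 -> log_len=2
Op 2: append 2 -> log_len=4
Op 3: append 3 -> log_len=7
Op 4: F2 acks idx 3 -> match: F0=0 F1=0 F2=3 F3=0; commitIndex=0
Op 5: F2 acks idx 7 -> match: F0=0 F1=0 F2=7 F3=0; commitIndex=0
Op 6: F3 acks idx 2 -> match: F0=0 F1=0 F2=7 F3=2; commitIndex=2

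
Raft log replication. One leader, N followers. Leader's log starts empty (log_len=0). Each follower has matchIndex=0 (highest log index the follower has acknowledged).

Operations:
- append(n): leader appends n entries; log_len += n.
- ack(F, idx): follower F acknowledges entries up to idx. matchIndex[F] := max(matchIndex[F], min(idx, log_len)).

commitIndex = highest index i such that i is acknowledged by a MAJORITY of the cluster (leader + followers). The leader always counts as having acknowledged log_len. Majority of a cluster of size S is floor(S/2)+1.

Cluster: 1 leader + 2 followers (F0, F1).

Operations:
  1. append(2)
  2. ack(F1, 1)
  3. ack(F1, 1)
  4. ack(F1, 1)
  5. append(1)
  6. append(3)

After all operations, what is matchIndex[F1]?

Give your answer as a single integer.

Answer: 1

Derivation:
Op 1: append 2 -> log_len=2
Op 2: F1 acks idx 1 -> match: F0=0 F1=1; commitIndex=1
Op 3: F1 acks idx 1 -> match: F0=0 F1=1; commitIndex=1
Op 4: F1 acks idx 1 -> match: F0=0 F1=1; commitIndex=1
Op 5: append 1 -> log_len=3
Op 6: append 3 -> log_len=6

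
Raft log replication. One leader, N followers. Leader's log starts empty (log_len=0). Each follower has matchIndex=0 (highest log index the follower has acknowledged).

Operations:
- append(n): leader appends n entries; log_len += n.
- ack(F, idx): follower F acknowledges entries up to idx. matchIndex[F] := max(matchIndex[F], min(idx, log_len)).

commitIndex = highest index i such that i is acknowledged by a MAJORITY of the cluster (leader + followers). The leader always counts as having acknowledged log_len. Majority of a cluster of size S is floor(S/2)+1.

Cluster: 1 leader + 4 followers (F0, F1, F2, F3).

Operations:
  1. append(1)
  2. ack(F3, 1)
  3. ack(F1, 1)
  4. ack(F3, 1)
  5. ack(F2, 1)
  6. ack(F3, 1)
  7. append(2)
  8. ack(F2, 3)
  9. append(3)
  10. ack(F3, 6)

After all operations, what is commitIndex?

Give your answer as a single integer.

Op 1: append 1 -> log_len=1
Op 2: F3 acks idx 1 -> match: F0=0 F1=0 F2=0 F3=1; commitIndex=0
Op 3: F1 acks idx 1 -> match: F0=0 F1=1 F2=0 F3=1; commitIndex=1
Op 4: F3 acks idx 1 -> match: F0=0 F1=1 F2=0 F3=1; commitIndex=1
Op 5: F2 acks idx 1 -> match: F0=0 F1=1 F2=1 F3=1; commitIndex=1
Op 6: F3 acks idx 1 -> match: F0=0 F1=1 F2=1 F3=1; commitIndex=1
Op 7: append 2 -> log_len=3
Op 8: F2 acks idx 3 -> match: F0=0 F1=1 F2=3 F3=1; commitIndex=1
Op 9: append 3 -> log_len=6
Op 10: F3 acks idx 6 -> match: F0=0 F1=1 F2=3 F3=6; commitIndex=3

Answer: 3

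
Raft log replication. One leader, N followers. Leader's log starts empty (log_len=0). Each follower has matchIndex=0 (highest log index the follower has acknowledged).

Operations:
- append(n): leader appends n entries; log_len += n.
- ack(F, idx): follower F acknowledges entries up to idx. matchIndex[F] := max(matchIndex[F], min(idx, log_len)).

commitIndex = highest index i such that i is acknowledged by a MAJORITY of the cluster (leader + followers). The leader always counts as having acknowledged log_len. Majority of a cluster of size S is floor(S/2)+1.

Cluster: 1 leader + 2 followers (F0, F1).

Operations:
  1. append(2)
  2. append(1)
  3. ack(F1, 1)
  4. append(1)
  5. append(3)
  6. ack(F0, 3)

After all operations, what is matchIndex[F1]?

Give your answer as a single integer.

Answer: 1

Derivation:
Op 1: append 2 -> log_len=2
Op 2: append 1 -> log_len=3
Op 3: F1 acks idx 1 -> match: F0=0 F1=1; commitIndex=1
Op 4: append 1 -> log_len=4
Op 5: append 3 -> log_len=7
Op 6: F0 acks idx 3 -> match: F0=3 F1=1; commitIndex=3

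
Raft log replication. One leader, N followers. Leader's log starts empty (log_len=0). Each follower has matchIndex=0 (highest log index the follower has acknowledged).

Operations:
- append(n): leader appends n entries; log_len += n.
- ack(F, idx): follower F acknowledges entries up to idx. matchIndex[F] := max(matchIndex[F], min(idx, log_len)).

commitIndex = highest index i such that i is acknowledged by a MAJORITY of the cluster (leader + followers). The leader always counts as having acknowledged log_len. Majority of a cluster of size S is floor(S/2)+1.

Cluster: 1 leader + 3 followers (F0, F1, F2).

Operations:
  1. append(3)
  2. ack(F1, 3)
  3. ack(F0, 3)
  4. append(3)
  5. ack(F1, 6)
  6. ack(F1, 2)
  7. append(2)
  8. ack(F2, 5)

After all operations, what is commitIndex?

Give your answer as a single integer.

Answer: 5

Derivation:
Op 1: append 3 -> log_len=3
Op 2: F1 acks idx 3 -> match: F0=0 F1=3 F2=0; commitIndex=0
Op 3: F0 acks idx 3 -> match: F0=3 F1=3 F2=0; commitIndex=3
Op 4: append 3 -> log_len=6
Op 5: F1 acks idx 6 -> match: F0=3 F1=6 F2=0; commitIndex=3
Op 6: F1 acks idx 2 -> match: F0=3 F1=6 F2=0; commitIndex=3
Op 7: append 2 -> log_len=8
Op 8: F2 acks idx 5 -> match: F0=3 F1=6 F2=5; commitIndex=5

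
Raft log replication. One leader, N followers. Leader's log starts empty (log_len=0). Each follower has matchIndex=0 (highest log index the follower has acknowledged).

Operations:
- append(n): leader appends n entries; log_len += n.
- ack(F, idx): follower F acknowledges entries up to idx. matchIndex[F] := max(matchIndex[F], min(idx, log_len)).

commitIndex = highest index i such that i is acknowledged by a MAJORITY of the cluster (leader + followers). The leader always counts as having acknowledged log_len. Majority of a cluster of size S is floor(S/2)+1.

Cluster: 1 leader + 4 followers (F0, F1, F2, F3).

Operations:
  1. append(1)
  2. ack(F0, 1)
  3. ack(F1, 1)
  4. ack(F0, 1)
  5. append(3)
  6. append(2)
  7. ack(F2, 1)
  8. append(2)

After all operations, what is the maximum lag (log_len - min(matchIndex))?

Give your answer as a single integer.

Answer: 8

Derivation:
Op 1: append 1 -> log_len=1
Op 2: F0 acks idx 1 -> match: F0=1 F1=0 F2=0 F3=0; commitIndex=0
Op 3: F1 acks idx 1 -> match: F0=1 F1=1 F2=0 F3=0; commitIndex=1
Op 4: F0 acks idx 1 -> match: F0=1 F1=1 F2=0 F3=0; commitIndex=1
Op 5: append 3 -> log_len=4
Op 6: append 2 -> log_len=6
Op 7: F2 acks idx 1 -> match: F0=1 F1=1 F2=1 F3=0; commitIndex=1
Op 8: append 2 -> log_len=8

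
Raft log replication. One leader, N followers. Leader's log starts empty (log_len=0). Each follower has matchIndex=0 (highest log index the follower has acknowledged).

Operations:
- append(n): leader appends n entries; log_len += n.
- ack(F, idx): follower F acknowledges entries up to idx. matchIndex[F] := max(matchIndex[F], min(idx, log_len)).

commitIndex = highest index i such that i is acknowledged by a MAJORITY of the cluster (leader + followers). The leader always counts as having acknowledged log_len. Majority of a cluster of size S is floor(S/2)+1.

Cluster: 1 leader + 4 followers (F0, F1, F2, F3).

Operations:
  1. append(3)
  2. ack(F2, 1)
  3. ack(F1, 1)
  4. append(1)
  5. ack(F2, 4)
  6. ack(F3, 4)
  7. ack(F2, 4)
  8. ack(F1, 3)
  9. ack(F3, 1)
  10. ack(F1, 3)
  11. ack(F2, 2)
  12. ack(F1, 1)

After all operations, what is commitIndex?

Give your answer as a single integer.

Answer: 4

Derivation:
Op 1: append 3 -> log_len=3
Op 2: F2 acks idx 1 -> match: F0=0 F1=0 F2=1 F3=0; commitIndex=0
Op 3: F1 acks idx 1 -> match: F0=0 F1=1 F2=1 F3=0; commitIndex=1
Op 4: append 1 -> log_len=4
Op 5: F2 acks idx 4 -> match: F0=0 F1=1 F2=4 F3=0; commitIndex=1
Op 6: F3 acks idx 4 -> match: F0=0 F1=1 F2=4 F3=4; commitIndex=4
Op 7: F2 acks idx 4 -> match: F0=0 F1=1 F2=4 F3=4; commitIndex=4
Op 8: F1 acks idx 3 -> match: F0=0 F1=3 F2=4 F3=4; commitIndex=4
Op 9: F3 acks idx 1 -> match: F0=0 F1=3 F2=4 F3=4; commitIndex=4
Op 10: F1 acks idx 3 -> match: F0=0 F1=3 F2=4 F3=4; commitIndex=4
Op 11: F2 acks idx 2 -> match: F0=0 F1=3 F2=4 F3=4; commitIndex=4
Op 12: F1 acks idx 1 -> match: F0=0 F1=3 F2=4 F3=4; commitIndex=4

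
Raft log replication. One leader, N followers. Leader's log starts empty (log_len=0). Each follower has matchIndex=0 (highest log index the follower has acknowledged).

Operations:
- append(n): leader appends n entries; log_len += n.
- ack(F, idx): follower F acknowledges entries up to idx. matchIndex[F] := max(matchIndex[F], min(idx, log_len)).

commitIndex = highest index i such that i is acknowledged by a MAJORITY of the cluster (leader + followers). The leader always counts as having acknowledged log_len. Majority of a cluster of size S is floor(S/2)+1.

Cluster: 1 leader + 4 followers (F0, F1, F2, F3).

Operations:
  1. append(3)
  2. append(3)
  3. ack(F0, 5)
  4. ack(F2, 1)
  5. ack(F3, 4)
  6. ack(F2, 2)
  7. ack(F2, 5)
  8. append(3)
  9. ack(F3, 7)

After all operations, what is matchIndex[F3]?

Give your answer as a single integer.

Answer: 7

Derivation:
Op 1: append 3 -> log_len=3
Op 2: append 3 -> log_len=6
Op 3: F0 acks idx 5 -> match: F0=5 F1=0 F2=0 F3=0; commitIndex=0
Op 4: F2 acks idx 1 -> match: F0=5 F1=0 F2=1 F3=0; commitIndex=1
Op 5: F3 acks idx 4 -> match: F0=5 F1=0 F2=1 F3=4; commitIndex=4
Op 6: F2 acks idx 2 -> match: F0=5 F1=0 F2=2 F3=4; commitIndex=4
Op 7: F2 acks idx 5 -> match: F0=5 F1=0 F2=5 F3=4; commitIndex=5
Op 8: append 3 -> log_len=9
Op 9: F3 acks idx 7 -> match: F0=5 F1=0 F2=5 F3=7; commitIndex=5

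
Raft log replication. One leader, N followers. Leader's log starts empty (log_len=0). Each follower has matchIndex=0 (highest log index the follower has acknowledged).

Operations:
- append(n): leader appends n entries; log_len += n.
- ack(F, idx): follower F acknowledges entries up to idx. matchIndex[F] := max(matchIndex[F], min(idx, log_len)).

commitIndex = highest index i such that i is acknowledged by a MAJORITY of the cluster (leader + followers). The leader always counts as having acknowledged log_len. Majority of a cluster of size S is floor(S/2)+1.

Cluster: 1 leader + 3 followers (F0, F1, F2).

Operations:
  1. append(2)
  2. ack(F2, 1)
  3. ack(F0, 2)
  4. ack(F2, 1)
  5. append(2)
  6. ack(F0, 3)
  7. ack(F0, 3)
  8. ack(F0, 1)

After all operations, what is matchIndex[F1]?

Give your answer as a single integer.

Op 1: append 2 -> log_len=2
Op 2: F2 acks idx 1 -> match: F0=0 F1=0 F2=1; commitIndex=0
Op 3: F0 acks idx 2 -> match: F0=2 F1=0 F2=1; commitIndex=1
Op 4: F2 acks idx 1 -> match: F0=2 F1=0 F2=1; commitIndex=1
Op 5: append 2 -> log_len=4
Op 6: F0 acks idx 3 -> match: F0=3 F1=0 F2=1; commitIndex=1
Op 7: F0 acks idx 3 -> match: F0=3 F1=0 F2=1; commitIndex=1
Op 8: F0 acks idx 1 -> match: F0=3 F1=0 F2=1; commitIndex=1

Answer: 0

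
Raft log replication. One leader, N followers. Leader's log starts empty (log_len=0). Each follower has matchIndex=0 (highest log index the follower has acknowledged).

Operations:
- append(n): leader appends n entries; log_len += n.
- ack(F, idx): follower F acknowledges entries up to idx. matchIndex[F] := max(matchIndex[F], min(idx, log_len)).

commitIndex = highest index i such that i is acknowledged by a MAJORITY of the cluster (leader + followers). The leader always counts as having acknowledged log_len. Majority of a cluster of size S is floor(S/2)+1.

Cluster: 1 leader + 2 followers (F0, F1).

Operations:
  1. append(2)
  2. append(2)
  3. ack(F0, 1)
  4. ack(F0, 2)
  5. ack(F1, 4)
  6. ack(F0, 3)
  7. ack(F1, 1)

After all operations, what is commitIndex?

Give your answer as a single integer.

Op 1: append 2 -> log_len=2
Op 2: append 2 -> log_len=4
Op 3: F0 acks idx 1 -> match: F0=1 F1=0; commitIndex=1
Op 4: F0 acks idx 2 -> match: F0=2 F1=0; commitIndex=2
Op 5: F1 acks idx 4 -> match: F0=2 F1=4; commitIndex=4
Op 6: F0 acks idx 3 -> match: F0=3 F1=4; commitIndex=4
Op 7: F1 acks idx 1 -> match: F0=3 F1=4; commitIndex=4

Answer: 4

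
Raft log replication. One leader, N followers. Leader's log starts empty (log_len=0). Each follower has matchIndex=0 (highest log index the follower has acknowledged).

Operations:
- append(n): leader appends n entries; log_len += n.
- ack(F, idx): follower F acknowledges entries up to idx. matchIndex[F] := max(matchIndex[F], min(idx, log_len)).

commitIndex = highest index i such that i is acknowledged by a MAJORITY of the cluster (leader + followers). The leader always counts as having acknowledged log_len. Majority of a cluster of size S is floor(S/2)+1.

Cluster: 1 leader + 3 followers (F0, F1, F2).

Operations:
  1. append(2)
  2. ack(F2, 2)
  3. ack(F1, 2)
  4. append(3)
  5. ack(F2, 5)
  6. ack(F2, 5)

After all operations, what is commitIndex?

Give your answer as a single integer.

Answer: 2

Derivation:
Op 1: append 2 -> log_len=2
Op 2: F2 acks idx 2 -> match: F0=0 F1=0 F2=2; commitIndex=0
Op 3: F1 acks idx 2 -> match: F0=0 F1=2 F2=2; commitIndex=2
Op 4: append 3 -> log_len=5
Op 5: F2 acks idx 5 -> match: F0=0 F1=2 F2=5; commitIndex=2
Op 6: F2 acks idx 5 -> match: F0=0 F1=2 F2=5; commitIndex=2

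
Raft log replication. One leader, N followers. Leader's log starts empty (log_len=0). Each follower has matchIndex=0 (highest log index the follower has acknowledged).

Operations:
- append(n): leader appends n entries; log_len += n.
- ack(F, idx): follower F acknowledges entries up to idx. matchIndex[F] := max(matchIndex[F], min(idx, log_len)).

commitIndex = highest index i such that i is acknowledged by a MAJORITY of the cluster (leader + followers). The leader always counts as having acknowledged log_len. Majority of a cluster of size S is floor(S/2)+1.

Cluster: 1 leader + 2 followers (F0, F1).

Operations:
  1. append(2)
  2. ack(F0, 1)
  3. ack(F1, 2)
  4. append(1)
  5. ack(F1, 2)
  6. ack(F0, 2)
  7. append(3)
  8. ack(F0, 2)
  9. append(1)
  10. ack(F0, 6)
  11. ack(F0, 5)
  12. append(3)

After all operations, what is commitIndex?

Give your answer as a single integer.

Op 1: append 2 -> log_len=2
Op 2: F0 acks idx 1 -> match: F0=1 F1=0; commitIndex=1
Op 3: F1 acks idx 2 -> match: F0=1 F1=2; commitIndex=2
Op 4: append 1 -> log_len=3
Op 5: F1 acks idx 2 -> match: F0=1 F1=2; commitIndex=2
Op 6: F0 acks idx 2 -> match: F0=2 F1=2; commitIndex=2
Op 7: append 3 -> log_len=6
Op 8: F0 acks idx 2 -> match: F0=2 F1=2; commitIndex=2
Op 9: append 1 -> log_len=7
Op 10: F0 acks idx 6 -> match: F0=6 F1=2; commitIndex=6
Op 11: F0 acks idx 5 -> match: F0=6 F1=2; commitIndex=6
Op 12: append 3 -> log_len=10

Answer: 6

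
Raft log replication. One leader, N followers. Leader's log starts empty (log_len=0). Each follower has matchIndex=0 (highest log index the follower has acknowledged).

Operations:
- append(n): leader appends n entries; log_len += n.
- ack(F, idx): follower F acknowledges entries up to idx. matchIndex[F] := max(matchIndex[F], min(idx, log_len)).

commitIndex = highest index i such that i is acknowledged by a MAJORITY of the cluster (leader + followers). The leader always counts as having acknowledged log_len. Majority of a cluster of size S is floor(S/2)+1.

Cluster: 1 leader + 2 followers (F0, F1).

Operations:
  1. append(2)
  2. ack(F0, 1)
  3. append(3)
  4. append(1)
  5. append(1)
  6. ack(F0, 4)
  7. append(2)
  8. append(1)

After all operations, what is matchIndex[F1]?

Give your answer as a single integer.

Op 1: append 2 -> log_len=2
Op 2: F0 acks idx 1 -> match: F0=1 F1=0; commitIndex=1
Op 3: append 3 -> log_len=5
Op 4: append 1 -> log_len=6
Op 5: append 1 -> log_len=7
Op 6: F0 acks idx 4 -> match: F0=4 F1=0; commitIndex=4
Op 7: append 2 -> log_len=9
Op 8: append 1 -> log_len=10

Answer: 0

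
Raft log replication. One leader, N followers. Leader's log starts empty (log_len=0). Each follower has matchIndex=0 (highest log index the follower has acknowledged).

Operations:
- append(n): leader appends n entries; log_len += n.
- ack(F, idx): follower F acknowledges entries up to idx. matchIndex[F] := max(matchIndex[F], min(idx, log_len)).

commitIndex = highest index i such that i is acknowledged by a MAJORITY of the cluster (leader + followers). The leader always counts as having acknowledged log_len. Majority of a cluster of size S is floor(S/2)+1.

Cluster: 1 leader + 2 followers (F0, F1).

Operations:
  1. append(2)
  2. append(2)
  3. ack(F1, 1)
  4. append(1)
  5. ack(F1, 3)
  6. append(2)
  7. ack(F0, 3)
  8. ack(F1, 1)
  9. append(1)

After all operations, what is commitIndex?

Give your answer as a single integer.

Answer: 3

Derivation:
Op 1: append 2 -> log_len=2
Op 2: append 2 -> log_len=4
Op 3: F1 acks idx 1 -> match: F0=0 F1=1; commitIndex=1
Op 4: append 1 -> log_len=5
Op 5: F1 acks idx 3 -> match: F0=0 F1=3; commitIndex=3
Op 6: append 2 -> log_len=7
Op 7: F0 acks idx 3 -> match: F0=3 F1=3; commitIndex=3
Op 8: F1 acks idx 1 -> match: F0=3 F1=3; commitIndex=3
Op 9: append 1 -> log_len=8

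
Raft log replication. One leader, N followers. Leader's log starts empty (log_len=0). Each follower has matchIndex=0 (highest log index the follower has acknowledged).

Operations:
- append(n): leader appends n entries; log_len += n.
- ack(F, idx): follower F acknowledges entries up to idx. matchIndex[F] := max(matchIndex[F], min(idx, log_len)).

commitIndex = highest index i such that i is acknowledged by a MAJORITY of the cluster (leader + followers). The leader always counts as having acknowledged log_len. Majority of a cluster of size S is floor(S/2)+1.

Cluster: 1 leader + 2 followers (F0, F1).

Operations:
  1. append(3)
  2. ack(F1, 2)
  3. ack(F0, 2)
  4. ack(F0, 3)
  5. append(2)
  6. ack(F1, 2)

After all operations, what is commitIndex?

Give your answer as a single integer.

Answer: 3

Derivation:
Op 1: append 3 -> log_len=3
Op 2: F1 acks idx 2 -> match: F0=0 F1=2; commitIndex=2
Op 3: F0 acks idx 2 -> match: F0=2 F1=2; commitIndex=2
Op 4: F0 acks idx 3 -> match: F0=3 F1=2; commitIndex=3
Op 5: append 2 -> log_len=5
Op 6: F1 acks idx 2 -> match: F0=3 F1=2; commitIndex=3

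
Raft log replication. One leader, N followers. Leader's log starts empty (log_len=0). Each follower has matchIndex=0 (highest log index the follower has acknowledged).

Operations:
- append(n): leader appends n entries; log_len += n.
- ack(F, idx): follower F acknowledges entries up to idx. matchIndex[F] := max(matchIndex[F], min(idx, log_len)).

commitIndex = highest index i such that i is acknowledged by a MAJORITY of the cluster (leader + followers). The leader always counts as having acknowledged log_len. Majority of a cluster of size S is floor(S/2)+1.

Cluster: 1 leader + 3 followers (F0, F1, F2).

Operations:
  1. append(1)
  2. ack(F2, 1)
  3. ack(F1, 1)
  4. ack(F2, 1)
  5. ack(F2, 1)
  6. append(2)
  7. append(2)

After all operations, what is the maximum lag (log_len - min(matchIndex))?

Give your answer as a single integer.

Op 1: append 1 -> log_len=1
Op 2: F2 acks idx 1 -> match: F0=0 F1=0 F2=1; commitIndex=0
Op 3: F1 acks idx 1 -> match: F0=0 F1=1 F2=1; commitIndex=1
Op 4: F2 acks idx 1 -> match: F0=0 F1=1 F2=1; commitIndex=1
Op 5: F2 acks idx 1 -> match: F0=0 F1=1 F2=1; commitIndex=1
Op 6: append 2 -> log_len=3
Op 7: append 2 -> log_len=5

Answer: 5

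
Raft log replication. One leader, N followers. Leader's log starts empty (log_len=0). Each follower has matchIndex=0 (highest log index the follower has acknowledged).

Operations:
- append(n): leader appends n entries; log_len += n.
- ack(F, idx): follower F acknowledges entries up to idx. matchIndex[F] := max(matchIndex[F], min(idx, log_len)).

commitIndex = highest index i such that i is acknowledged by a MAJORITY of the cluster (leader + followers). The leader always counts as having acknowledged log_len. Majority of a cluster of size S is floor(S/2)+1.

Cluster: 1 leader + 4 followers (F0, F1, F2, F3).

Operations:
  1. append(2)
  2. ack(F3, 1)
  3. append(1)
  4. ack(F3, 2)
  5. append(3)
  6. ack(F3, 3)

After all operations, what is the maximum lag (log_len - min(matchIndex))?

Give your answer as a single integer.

Answer: 6

Derivation:
Op 1: append 2 -> log_len=2
Op 2: F3 acks idx 1 -> match: F0=0 F1=0 F2=0 F3=1; commitIndex=0
Op 3: append 1 -> log_len=3
Op 4: F3 acks idx 2 -> match: F0=0 F1=0 F2=0 F3=2; commitIndex=0
Op 5: append 3 -> log_len=6
Op 6: F3 acks idx 3 -> match: F0=0 F1=0 F2=0 F3=3; commitIndex=0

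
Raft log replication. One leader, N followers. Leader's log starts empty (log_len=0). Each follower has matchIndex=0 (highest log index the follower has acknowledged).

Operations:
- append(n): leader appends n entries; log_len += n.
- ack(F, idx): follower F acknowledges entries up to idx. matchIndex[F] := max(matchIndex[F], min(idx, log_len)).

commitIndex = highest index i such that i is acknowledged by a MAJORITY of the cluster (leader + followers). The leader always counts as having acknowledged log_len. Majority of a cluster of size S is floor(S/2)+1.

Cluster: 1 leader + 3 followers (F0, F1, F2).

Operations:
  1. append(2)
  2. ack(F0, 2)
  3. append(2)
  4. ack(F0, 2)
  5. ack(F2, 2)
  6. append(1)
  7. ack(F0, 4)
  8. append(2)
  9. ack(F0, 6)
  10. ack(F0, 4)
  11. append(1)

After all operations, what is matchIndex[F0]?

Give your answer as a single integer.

Answer: 6

Derivation:
Op 1: append 2 -> log_len=2
Op 2: F0 acks idx 2 -> match: F0=2 F1=0 F2=0; commitIndex=0
Op 3: append 2 -> log_len=4
Op 4: F0 acks idx 2 -> match: F0=2 F1=0 F2=0; commitIndex=0
Op 5: F2 acks idx 2 -> match: F0=2 F1=0 F2=2; commitIndex=2
Op 6: append 1 -> log_len=5
Op 7: F0 acks idx 4 -> match: F0=4 F1=0 F2=2; commitIndex=2
Op 8: append 2 -> log_len=7
Op 9: F0 acks idx 6 -> match: F0=6 F1=0 F2=2; commitIndex=2
Op 10: F0 acks idx 4 -> match: F0=6 F1=0 F2=2; commitIndex=2
Op 11: append 1 -> log_len=8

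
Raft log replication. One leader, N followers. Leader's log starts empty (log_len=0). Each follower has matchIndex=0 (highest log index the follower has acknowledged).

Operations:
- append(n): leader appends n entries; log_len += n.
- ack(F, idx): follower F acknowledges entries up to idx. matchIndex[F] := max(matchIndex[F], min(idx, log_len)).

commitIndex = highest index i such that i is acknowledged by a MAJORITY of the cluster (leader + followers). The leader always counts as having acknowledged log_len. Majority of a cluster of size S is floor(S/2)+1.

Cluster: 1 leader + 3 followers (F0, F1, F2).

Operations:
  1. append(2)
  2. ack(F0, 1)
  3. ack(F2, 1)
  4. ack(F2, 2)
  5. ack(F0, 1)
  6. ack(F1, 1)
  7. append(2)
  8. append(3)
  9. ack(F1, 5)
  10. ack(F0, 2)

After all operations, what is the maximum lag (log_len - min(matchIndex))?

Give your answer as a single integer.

Answer: 5

Derivation:
Op 1: append 2 -> log_len=2
Op 2: F0 acks idx 1 -> match: F0=1 F1=0 F2=0; commitIndex=0
Op 3: F2 acks idx 1 -> match: F0=1 F1=0 F2=1; commitIndex=1
Op 4: F2 acks idx 2 -> match: F0=1 F1=0 F2=2; commitIndex=1
Op 5: F0 acks idx 1 -> match: F0=1 F1=0 F2=2; commitIndex=1
Op 6: F1 acks idx 1 -> match: F0=1 F1=1 F2=2; commitIndex=1
Op 7: append 2 -> log_len=4
Op 8: append 3 -> log_len=7
Op 9: F1 acks idx 5 -> match: F0=1 F1=5 F2=2; commitIndex=2
Op 10: F0 acks idx 2 -> match: F0=2 F1=5 F2=2; commitIndex=2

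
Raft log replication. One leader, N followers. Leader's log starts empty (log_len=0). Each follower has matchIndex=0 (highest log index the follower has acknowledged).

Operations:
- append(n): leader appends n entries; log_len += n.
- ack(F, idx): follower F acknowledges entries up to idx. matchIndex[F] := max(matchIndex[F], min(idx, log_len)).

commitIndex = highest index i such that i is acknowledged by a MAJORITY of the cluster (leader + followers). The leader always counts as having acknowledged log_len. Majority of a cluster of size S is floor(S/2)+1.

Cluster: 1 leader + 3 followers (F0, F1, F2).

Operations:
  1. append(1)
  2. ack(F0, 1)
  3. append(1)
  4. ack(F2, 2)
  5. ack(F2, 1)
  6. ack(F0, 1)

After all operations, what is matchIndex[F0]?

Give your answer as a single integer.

Op 1: append 1 -> log_len=1
Op 2: F0 acks idx 1 -> match: F0=1 F1=0 F2=0; commitIndex=0
Op 3: append 1 -> log_len=2
Op 4: F2 acks idx 2 -> match: F0=1 F1=0 F2=2; commitIndex=1
Op 5: F2 acks idx 1 -> match: F0=1 F1=0 F2=2; commitIndex=1
Op 6: F0 acks idx 1 -> match: F0=1 F1=0 F2=2; commitIndex=1

Answer: 1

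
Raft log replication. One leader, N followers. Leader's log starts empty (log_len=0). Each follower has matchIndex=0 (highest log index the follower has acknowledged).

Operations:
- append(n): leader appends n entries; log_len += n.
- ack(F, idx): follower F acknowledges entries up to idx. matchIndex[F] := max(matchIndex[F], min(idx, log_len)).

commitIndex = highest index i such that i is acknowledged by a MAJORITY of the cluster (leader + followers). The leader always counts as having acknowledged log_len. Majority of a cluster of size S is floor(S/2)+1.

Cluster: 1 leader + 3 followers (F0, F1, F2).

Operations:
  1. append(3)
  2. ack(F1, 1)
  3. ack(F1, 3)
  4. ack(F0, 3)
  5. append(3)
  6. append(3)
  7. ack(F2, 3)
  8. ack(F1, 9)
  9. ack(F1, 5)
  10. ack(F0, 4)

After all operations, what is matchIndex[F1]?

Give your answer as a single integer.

Op 1: append 3 -> log_len=3
Op 2: F1 acks idx 1 -> match: F0=0 F1=1 F2=0; commitIndex=0
Op 3: F1 acks idx 3 -> match: F0=0 F1=3 F2=0; commitIndex=0
Op 4: F0 acks idx 3 -> match: F0=3 F1=3 F2=0; commitIndex=3
Op 5: append 3 -> log_len=6
Op 6: append 3 -> log_len=9
Op 7: F2 acks idx 3 -> match: F0=3 F1=3 F2=3; commitIndex=3
Op 8: F1 acks idx 9 -> match: F0=3 F1=9 F2=3; commitIndex=3
Op 9: F1 acks idx 5 -> match: F0=3 F1=9 F2=3; commitIndex=3
Op 10: F0 acks idx 4 -> match: F0=4 F1=9 F2=3; commitIndex=4

Answer: 9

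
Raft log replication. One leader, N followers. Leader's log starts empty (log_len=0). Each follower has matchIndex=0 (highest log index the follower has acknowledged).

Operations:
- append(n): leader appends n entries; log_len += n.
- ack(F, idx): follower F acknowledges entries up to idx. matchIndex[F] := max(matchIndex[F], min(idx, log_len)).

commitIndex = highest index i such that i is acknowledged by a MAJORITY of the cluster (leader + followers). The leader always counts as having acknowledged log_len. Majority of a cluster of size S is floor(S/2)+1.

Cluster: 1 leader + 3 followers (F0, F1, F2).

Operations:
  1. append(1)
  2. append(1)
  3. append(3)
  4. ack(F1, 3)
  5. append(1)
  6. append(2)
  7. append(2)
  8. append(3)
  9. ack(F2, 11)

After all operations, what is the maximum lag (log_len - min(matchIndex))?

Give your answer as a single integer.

Answer: 13

Derivation:
Op 1: append 1 -> log_len=1
Op 2: append 1 -> log_len=2
Op 3: append 3 -> log_len=5
Op 4: F1 acks idx 3 -> match: F0=0 F1=3 F2=0; commitIndex=0
Op 5: append 1 -> log_len=6
Op 6: append 2 -> log_len=8
Op 7: append 2 -> log_len=10
Op 8: append 3 -> log_len=13
Op 9: F2 acks idx 11 -> match: F0=0 F1=3 F2=11; commitIndex=3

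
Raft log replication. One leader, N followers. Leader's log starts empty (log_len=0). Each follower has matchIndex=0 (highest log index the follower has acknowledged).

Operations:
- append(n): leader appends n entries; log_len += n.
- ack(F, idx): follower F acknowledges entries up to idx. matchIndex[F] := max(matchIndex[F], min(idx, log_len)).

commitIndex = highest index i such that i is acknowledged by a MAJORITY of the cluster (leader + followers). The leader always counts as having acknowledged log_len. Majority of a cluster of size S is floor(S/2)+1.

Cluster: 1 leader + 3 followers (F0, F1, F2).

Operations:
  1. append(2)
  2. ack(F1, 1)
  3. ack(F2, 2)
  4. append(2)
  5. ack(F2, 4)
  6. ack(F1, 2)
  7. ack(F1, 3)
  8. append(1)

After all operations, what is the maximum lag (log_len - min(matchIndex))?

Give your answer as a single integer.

Op 1: append 2 -> log_len=2
Op 2: F1 acks idx 1 -> match: F0=0 F1=1 F2=0; commitIndex=0
Op 3: F2 acks idx 2 -> match: F0=0 F1=1 F2=2; commitIndex=1
Op 4: append 2 -> log_len=4
Op 5: F2 acks idx 4 -> match: F0=0 F1=1 F2=4; commitIndex=1
Op 6: F1 acks idx 2 -> match: F0=0 F1=2 F2=4; commitIndex=2
Op 7: F1 acks idx 3 -> match: F0=0 F1=3 F2=4; commitIndex=3
Op 8: append 1 -> log_len=5

Answer: 5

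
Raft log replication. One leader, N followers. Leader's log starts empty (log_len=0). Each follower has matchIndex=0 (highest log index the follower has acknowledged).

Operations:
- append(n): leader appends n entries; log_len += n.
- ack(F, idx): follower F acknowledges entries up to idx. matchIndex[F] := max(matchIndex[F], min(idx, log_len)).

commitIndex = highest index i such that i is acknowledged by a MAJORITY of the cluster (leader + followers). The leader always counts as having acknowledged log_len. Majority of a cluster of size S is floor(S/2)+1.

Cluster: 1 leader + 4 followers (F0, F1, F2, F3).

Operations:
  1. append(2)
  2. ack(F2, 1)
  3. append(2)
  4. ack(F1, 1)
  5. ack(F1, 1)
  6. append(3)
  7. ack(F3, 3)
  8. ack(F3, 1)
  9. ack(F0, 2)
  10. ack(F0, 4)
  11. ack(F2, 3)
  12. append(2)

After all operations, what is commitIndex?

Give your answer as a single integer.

Op 1: append 2 -> log_len=2
Op 2: F2 acks idx 1 -> match: F0=0 F1=0 F2=1 F3=0; commitIndex=0
Op 3: append 2 -> log_len=4
Op 4: F1 acks idx 1 -> match: F0=0 F1=1 F2=1 F3=0; commitIndex=1
Op 5: F1 acks idx 1 -> match: F0=0 F1=1 F2=1 F3=0; commitIndex=1
Op 6: append 3 -> log_len=7
Op 7: F3 acks idx 3 -> match: F0=0 F1=1 F2=1 F3=3; commitIndex=1
Op 8: F3 acks idx 1 -> match: F0=0 F1=1 F2=1 F3=3; commitIndex=1
Op 9: F0 acks idx 2 -> match: F0=2 F1=1 F2=1 F3=3; commitIndex=2
Op 10: F0 acks idx 4 -> match: F0=4 F1=1 F2=1 F3=3; commitIndex=3
Op 11: F2 acks idx 3 -> match: F0=4 F1=1 F2=3 F3=3; commitIndex=3
Op 12: append 2 -> log_len=9

Answer: 3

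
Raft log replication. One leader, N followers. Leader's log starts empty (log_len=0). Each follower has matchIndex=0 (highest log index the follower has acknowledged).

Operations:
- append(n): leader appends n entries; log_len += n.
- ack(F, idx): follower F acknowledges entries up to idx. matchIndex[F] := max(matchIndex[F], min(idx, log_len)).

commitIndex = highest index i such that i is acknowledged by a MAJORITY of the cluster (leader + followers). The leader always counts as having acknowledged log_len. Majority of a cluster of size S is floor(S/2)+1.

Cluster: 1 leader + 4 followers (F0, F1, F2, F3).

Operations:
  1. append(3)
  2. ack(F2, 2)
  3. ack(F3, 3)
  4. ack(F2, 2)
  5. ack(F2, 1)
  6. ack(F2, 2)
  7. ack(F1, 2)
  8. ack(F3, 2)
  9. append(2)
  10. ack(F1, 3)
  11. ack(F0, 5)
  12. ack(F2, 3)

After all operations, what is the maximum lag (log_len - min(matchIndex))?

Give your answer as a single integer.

Answer: 2

Derivation:
Op 1: append 3 -> log_len=3
Op 2: F2 acks idx 2 -> match: F0=0 F1=0 F2=2 F3=0; commitIndex=0
Op 3: F3 acks idx 3 -> match: F0=0 F1=0 F2=2 F3=3; commitIndex=2
Op 4: F2 acks idx 2 -> match: F0=0 F1=0 F2=2 F3=3; commitIndex=2
Op 5: F2 acks idx 1 -> match: F0=0 F1=0 F2=2 F3=3; commitIndex=2
Op 6: F2 acks idx 2 -> match: F0=0 F1=0 F2=2 F3=3; commitIndex=2
Op 7: F1 acks idx 2 -> match: F0=0 F1=2 F2=2 F3=3; commitIndex=2
Op 8: F3 acks idx 2 -> match: F0=0 F1=2 F2=2 F3=3; commitIndex=2
Op 9: append 2 -> log_len=5
Op 10: F1 acks idx 3 -> match: F0=0 F1=3 F2=2 F3=3; commitIndex=3
Op 11: F0 acks idx 5 -> match: F0=5 F1=3 F2=2 F3=3; commitIndex=3
Op 12: F2 acks idx 3 -> match: F0=5 F1=3 F2=3 F3=3; commitIndex=3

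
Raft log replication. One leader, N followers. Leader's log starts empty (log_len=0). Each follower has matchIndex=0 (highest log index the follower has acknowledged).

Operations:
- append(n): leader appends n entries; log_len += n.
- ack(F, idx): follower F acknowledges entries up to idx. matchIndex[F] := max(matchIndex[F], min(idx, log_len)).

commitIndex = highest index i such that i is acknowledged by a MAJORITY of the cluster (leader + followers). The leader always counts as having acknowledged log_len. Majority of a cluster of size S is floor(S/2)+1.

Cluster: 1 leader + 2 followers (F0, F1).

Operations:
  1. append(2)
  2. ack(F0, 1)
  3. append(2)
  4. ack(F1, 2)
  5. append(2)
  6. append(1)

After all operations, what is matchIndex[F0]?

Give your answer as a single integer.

Op 1: append 2 -> log_len=2
Op 2: F0 acks idx 1 -> match: F0=1 F1=0; commitIndex=1
Op 3: append 2 -> log_len=4
Op 4: F1 acks idx 2 -> match: F0=1 F1=2; commitIndex=2
Op 5: append 2 -> log_len=6
Op 6: append 1 -> log_len=7

Answer: 1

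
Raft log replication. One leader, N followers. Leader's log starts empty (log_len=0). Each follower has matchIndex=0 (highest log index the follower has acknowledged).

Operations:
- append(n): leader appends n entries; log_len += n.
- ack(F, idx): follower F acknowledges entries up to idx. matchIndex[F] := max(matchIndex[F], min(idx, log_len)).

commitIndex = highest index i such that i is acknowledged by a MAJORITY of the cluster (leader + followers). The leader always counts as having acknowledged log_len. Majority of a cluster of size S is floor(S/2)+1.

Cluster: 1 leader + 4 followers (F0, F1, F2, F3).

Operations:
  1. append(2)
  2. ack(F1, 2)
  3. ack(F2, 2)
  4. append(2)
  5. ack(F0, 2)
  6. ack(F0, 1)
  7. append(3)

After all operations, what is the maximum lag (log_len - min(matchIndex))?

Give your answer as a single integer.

Op 1: append 2 -> log_len=2
Op 2: F1 acks idx 2 -> match: F0=0 F1=2 F2=0 F3=0; commitIndex=0
Op 3: F2 acks idx 2 -> match: F0=0 F1=2 F2=2 F3=0; commitIndex=2
Op 4: append 2 -> log_len=4
Op 5: F0 acks idx 2 -> match: F0=2 F1=2 F2=2 F3=0; commitIndex=2
Op 6: F0 acks idx 1 -> match: F0=2 F1=2 F2=2 F3=0; commitIndex=2
Op 7: append 3 -> log_len=7

Answer: 7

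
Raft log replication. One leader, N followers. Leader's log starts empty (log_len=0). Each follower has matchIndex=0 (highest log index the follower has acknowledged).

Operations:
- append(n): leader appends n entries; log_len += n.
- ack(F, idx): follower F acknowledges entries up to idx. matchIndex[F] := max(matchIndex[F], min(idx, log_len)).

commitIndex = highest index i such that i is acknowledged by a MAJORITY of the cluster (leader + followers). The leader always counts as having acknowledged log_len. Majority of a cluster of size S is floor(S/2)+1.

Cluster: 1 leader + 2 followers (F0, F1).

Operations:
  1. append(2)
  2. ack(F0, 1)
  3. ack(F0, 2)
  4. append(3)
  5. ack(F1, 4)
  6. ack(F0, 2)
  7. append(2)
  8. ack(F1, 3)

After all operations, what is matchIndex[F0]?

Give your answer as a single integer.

Op 1: append 2 -> log_len=2
Op 2: F0 acks idx 1 -> match: F0=1 F1=0; commitIndex=1
Op 3: F0 acks idx 2 -> match: F0=2 F1=0; commitIndex=2
Op 4: append 3 -> log_len=5
Op 5: F1 acks idx 4 -> match: F0=2 F1=4; commitIndex=4
Op 6: F0 acks idx 2 -> match: F0=2 F1=4; commitIndex=4
Op 7: append 2 -> log_len=7
Op 8: F1 acks idx 3 -> match: F0=2 F1=4; commitIndex=4

Answer: 2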